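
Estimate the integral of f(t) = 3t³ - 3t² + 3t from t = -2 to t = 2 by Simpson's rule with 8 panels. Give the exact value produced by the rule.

h = (2 − (-2))/8 = 0.5.
Nodes t₀,…,t₈ = -2, -1.5, -1, -0.5, 0, 0.5, 1, 1.5, 2.
f(t) = 3t³ - 3t² + 3t: f₀=-42, f₁=-21.375, f₂=-9, f₃=-2.625, f₄=0, f₅=1.125, f₆=3, f₇=7.875, f₈=18.
(h/3)·[f₀ + 4f₁ + 2f₂ + 4f₃ + 2f₄ + 4f₅ + 2f₆ + 4f₇ + f₈] = 0.166667·(-96) = -16.

-16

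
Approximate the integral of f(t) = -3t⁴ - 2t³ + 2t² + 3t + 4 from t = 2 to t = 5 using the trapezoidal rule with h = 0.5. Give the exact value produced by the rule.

h = (5 − 2)/6 = 0.5.
Nodes t₀,…,t₆ = 2, 2.5, 3, 3.5, 4, 4.5, 5.
f(t) = -3t⁴ - 2t³ + 2t² + 3t + 4: f₀=-46, f₁=-124.4375, f₂=-266, f₃=-496.9375, f₄=-848, f₅=-1354.4375, f₆=-2056.
(h/2)·[f₀ + 2f₁ + 2f₂ + 2f₃ + 2f₄ + 2f₅ + f₆] = 0.25·(-8281.625) = -2070.40625.

-2070.40625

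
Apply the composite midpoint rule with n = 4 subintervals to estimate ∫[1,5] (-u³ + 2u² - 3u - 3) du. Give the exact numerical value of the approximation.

h = (5 − 1)/4 = 1.
Midpoints m₁,…,m₄ = 1.5, 2.5, 3.5, 4.5.
f(m₁)=-6.375, f(m₂)=-13.625, f(m₃)=-31.875, f(m₄)=-67.125.
h·[f(m₁) + f(m₂) + f(m₃) + f(m₄)] = 1·(-119) = -119.

-119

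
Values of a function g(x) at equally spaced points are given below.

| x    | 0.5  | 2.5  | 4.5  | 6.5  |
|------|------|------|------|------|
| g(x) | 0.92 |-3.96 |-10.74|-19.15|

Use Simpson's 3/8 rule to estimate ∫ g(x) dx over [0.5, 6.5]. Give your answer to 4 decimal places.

-46.7475

h = 2, n = 3.
(3h/8)·[y₀ + 3y₁ + 3y₂ + y₃] = 0.75·(-62.33) = -46.7475.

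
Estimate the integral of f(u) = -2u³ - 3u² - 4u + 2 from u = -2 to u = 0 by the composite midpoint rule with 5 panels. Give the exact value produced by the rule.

h = (0 − (-2))/5 = 0.4.
Midpoints m₁,…,m₅ = -1.8, -1.4, -1, -0.6, -0.2.
f(m₁)=11.144, f(m₂)=7.208, f(m₃)=5, f(m₄)=3.752, f(m₅)=2.696.
h·[f(m₁) + f(m₂) + f(m₃) + f(m₄) + f(m₅)] = 0.4·(29.8) = 11.92.

11.92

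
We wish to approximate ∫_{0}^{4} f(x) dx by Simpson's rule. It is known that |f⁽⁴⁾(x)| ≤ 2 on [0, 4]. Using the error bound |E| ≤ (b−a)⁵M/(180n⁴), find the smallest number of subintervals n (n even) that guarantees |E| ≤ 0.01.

6

Need 2048/(180n⁴) ≤ 0.01.
n⁴ ≥ 2048/(180·0.01) = 1137.78 ⇒ n ≥ 5.8078, so the smallest even n is 6. (n must be even for Simpson's rule.)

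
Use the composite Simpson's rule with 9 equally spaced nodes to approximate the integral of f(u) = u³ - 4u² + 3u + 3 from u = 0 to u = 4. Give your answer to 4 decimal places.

h = (4 − 0)/8 = 0.5.
Nodes u₀,…,u₈ = 0, 0.5, 1, 1.5, 2, 2.5, 3, 3.5, 4.
f(u) = u³ - 4u² + 3u + 3: f₀=3, f₁=3.625, f₂=3, f₃=1.875, f₄=1, f₅=1.125, f₆=3, f₇=7.375, f₈=15.
(h/3)·[f₀ + 4f₁ + 2f₂ + 4f₃ + 2f₄ + 4f₅ + 2f₆ + 4f₇ + f₈] = 0.166667·(88) = 14.6667.

14.6667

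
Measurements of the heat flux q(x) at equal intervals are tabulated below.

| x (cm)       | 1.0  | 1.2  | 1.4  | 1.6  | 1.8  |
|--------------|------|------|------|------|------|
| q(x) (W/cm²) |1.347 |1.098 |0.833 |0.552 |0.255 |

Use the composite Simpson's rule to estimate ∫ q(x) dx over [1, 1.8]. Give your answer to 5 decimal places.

h = 0.2, n = 4.
(h/3)·[y₀ + 4y₁ + 2y₂ + 4y₃ + y₄] = 0.066667·(9.868) = 0.65787.

0.65787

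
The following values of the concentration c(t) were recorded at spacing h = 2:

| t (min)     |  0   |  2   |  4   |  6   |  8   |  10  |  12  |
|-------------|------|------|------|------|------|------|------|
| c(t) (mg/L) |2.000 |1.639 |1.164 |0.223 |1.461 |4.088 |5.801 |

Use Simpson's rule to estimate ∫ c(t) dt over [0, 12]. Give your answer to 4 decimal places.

h = 2, n = 6.
(h/3)·[y₀ + 4y₁ + 2y₂ + 4y₃ + 2y₄ + 4y₅ + y₆] = 0.666667·(36.851) = 24.5673.

24.5673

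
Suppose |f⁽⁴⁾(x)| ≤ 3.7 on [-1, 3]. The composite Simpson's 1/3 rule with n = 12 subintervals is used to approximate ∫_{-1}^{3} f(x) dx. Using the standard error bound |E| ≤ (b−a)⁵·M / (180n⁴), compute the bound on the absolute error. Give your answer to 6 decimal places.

|E| ≤ (4)⁵·3.7 / (180·12⁴) = 3788.8/3732480 = 0.001015.

0.001015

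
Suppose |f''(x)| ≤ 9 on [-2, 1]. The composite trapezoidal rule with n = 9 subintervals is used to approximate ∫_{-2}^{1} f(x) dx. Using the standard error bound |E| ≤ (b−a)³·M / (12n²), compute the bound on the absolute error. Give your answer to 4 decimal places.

0.2500

|E| ≤ (3)³·9 / (12·9²) = 243/972 = 0.2500.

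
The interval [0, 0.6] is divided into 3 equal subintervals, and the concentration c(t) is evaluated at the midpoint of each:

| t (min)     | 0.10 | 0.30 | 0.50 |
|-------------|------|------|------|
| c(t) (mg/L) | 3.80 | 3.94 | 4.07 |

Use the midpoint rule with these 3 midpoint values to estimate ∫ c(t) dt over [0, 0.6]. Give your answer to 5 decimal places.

2.36200

h = 0.2, n = 3.
h·[y(m₁) + y(m₂) + y(m₃)] = 0.2·(11.81) = 2.36200.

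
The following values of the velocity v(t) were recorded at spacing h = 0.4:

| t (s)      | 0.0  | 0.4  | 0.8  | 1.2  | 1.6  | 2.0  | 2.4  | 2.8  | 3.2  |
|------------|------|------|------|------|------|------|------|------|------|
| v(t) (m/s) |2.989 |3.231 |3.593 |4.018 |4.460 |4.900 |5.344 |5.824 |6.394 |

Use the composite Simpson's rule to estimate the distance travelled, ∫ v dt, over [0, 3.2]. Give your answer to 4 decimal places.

14.4092

h = 0.4, n = 8.
(h/3)·[y₀ + 4y₁ + 2y₂ + 4y₃ + 2y₄ + 4y₅ + 2y₆ + 4y₇ + y₈] = 0.133333·(108.069) = 14.4092.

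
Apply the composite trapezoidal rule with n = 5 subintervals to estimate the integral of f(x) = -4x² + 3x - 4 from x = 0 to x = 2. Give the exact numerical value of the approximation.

h = (2 − 0)/5 = 0.4.
Nodes x₀,…,x₅ = 0, 0.4, 0.8, 1.2, 1.6, 2.
f(x) = -4x² + 3x - 4: f₀=-4, f₁=-3.44, f₂=-4.16, f₃=-6.16, f₄=-9.44, f₅=-14.
(h/2)·[f₀ + 2f₁ + 2f₂ + 2f₃ + 2f₄ + f₅] = 0.2·(-64.4) = -12.88.

-12.88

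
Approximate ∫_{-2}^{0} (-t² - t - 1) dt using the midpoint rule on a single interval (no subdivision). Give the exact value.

-2

M = (b−a)·f(-1) = 2·(-1) = -2.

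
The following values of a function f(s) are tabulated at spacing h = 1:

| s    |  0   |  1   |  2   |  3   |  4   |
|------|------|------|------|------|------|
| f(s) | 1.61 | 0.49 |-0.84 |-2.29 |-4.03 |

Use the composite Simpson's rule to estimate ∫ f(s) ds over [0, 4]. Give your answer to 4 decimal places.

h = 1, n = 4.
(h/3)·[y₀ + 4y₁ + 2y₂ + 4y₃ + y₄] = 0.333333·(-11.30) = -3.7667.

-3.7667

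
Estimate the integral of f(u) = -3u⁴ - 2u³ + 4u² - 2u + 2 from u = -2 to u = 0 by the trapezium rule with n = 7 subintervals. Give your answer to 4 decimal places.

h = (0 − (-2))/7 = 0.285714.
Nodes u₀,…,u₇ = -2, -1.714286, -1.428571, -1.142857, -0.857143, -0.571429, -0.285714, 0.
f(u) = -3u⁴ - 2u³ + 4u² - 2u + 2: f₀=-10, f₁=1.350271, f₂=6.356518, f₃=7.377759, f₄=6.293211, f₅=4.502291, f₆=2.924615, f₇=2.
(h/2)·[f₀ + 2f₁ + 2f₂ + 2f₃ + 2f₄ + 2f₅ + 2f₆ + f₇] = 0.142857·(49.609329) = 7.0870.

7.0870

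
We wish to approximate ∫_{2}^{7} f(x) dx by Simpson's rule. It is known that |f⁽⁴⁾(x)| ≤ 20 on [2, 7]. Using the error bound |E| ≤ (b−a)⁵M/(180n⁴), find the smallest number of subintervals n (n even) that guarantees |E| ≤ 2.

4

Need 62500/(180n⁴) ≤ 2.
n⁴ ≥ 62500/(180·2) = 173.611 ⇒ n ≥ 3.6299, so the smallest even n is 4. (n must be even for Simpson's rule.)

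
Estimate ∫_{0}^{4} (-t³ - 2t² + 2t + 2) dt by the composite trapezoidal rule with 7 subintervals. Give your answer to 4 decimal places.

-84.4082

h = (4 − 0)/7 = 0.571429.
Nodes t₀,…,t₇ = 0, 0.571429, 1.142857, 1.714286, 2.285714, 2.857143, 3.428571, 4.
f(t) = -t³ - 2t² + 2t + 2: f₀=2, f₁=2.303207, f₂=0.180758, f₃=-5.486880, f₄=-15.819242, f₅=-31.935860, f₆=-54.956268, f₇=-86.
(h/2)·[f₀ + 2f₁ + 2f₂ + 2f₃ + 2f₄ + 2f₅ + 2f₆ + f₇] = 0.285714·(-295.428571) = -84.4082.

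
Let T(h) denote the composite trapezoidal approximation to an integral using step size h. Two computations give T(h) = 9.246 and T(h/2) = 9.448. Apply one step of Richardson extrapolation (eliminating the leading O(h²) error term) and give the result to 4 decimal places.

9.5153

R = (4·T(h/2) − T(h)) / 3 = (4·9.448 − 9.246)/3 = (28.546)/3 = 9.5153.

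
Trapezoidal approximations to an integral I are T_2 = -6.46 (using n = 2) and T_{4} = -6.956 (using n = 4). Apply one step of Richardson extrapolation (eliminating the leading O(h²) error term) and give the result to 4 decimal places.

R = (4·T_{4} − T_2) / 3 = (4·(-6.956) − (-6.46))/3 = (-21.364)/3 = -7.1213.

-7.1213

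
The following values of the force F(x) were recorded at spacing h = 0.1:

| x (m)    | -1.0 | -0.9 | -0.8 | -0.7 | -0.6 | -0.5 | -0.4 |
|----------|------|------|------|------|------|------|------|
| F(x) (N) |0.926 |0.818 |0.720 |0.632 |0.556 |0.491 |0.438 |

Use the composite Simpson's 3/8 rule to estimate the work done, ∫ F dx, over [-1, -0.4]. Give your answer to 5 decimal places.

h = 0.1, n = 6.
(3h/8)·[y₀ + 3y₁ + 3y₂ + 2y₃ + 3y₄ + 3y₅ + y₆] = 0.0375·(10.383) = 0.38936.

0.38936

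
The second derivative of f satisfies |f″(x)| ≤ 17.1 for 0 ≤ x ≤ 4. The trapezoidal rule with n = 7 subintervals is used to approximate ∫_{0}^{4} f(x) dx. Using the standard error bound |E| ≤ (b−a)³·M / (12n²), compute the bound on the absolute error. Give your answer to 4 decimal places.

1.8612

|E| ≤ (4)³·17.1 / (12·7²) = 1094.4/588 = 1.8612.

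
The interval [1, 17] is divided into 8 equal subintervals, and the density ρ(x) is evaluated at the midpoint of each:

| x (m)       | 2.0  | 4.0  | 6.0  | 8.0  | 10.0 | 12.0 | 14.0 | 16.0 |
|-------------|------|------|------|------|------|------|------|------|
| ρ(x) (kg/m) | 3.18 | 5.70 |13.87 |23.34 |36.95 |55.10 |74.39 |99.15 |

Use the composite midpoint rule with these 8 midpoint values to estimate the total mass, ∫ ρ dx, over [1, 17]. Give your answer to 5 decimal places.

623.36000

h = 2, n = 8.
h·[y(m₁) + y(m₂) + y(m₃) + y(m₄) + y(m₅) + y(m₆) + y(m₇) + y(m₈)] = 2·(311.68) = 623.36000.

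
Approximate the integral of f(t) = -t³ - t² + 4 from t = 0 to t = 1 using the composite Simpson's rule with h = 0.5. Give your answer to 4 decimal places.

3.4167

h = (1 − 0)/2 = 0.5.
Nodes t₀,…,t₂ = 0, 0.5, 1.
f(t) = -t³ - t² + 4: f₀=4, f₁=3.625, f₂=2.
(h/3)·[f₀ + 4f₁ + f₂] = 0.166667·(20.5) = 3.4167.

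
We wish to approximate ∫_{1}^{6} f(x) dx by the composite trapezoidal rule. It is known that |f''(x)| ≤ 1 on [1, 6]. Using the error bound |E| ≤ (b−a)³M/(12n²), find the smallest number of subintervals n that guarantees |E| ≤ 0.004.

Need 125/(12n²) ≤ 0.004.
n² ≥ 125/(12·0.004) = 2604.17 ⇒ n ≥ 51.0310, so the smallest n is 52.

52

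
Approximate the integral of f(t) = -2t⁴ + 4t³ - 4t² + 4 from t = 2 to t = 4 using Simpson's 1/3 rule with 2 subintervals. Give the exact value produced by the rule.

h = (4 − 2)/2 = 1.
Nodes t₀,…,t₂ = 2, 3, 4.
f(t) = -2t⁴ + 4t³ - 4t² + 4: f₀=-12, f₁=-86, f₂=-316.
(h/3)·[f₀ + 4f₁ + f₂] = 0.333333·(-672) = -224.

-224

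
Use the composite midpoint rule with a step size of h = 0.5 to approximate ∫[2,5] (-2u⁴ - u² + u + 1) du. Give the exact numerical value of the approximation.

h = (5 − 2)/6 = 0.5.
Midpoints m₁,…,m₆ = 2.25, 2.75, 3.25, 3.75, 4.25, 4.75.
f(m₁)=-53.0703125, f(m₂)=-118.1953125, f(m₃)=-229.4453125, f(m₄)=-404.8203125, f(m₅)=-665.3203125, f(m₆)=-1034.9453125.
h·[f(m₁) + f(m₂) + f(m₃) + f(m₄) + f(m₅) + f(m₆)] = 0.5·(-2505.796875) = -1252.8984375.

-1252.8984375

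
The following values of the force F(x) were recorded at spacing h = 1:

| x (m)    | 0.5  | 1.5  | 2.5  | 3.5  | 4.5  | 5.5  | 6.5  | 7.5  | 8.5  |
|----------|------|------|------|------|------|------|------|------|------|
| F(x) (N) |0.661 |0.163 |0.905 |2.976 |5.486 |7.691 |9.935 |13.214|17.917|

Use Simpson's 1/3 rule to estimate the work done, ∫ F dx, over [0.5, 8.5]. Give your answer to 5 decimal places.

49.13533

h = 1, n = 8.
(h/3)·[y₀ + 4y₁ + 2y₂ + 4y₃ + 2y₄ + 4y₅ + 2y₆ + 4y₇ + y₈] = 0.333333·(147.406) = 49.13533.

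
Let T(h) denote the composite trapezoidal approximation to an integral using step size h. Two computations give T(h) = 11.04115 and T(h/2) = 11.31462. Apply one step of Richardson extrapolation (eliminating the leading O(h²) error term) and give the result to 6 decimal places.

R = (4·T(h/2) − T(h)) / 3 = (4·11.31462 − 11.04115)/3 = (34.21733)/3 = 11.405777.

11.405777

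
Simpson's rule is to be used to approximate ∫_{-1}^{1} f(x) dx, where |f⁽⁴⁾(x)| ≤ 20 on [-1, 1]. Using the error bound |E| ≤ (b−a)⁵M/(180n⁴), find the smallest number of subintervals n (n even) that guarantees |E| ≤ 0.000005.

30

Need 640/(180n⁴) ≤ 0.000005.
n⁴ ≥ 640/(180·0.000005) = 711111 ⇒ n ≥ 29.0392, so the smallest even n is 30. (n must be even for Simpson's rule.)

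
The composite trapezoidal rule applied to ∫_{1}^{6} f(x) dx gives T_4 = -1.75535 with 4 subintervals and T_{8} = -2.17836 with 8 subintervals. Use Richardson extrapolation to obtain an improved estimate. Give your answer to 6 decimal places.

-2.319363

R = (4·T_{8} − T_4) / 3 = (4·(-2.17836) − (-1.75535))/3 = (-6.95809)/3 = -2.319363.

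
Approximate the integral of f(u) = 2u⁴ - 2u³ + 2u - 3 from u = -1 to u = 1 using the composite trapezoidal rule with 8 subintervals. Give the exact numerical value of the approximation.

-5.1171875

h = (1 − (-1))/8 = 0.25.
Nodes u₀,…,u₈ = -1, -0.75, -0.5, -0.25, 0, 0.25, 0.5, 0.75, 1.
f(u) = 2u⁴ - 2u³ + 2u - 3: f₀=-1, f₁=-3.0234375, f₂=-3.625, f₃=-3.4609375, f₄=-3, f₅=-2.5234375, f₆=-2.125, f₇=-1.7109375, f₈=-1.
(h/2)·[f₀ + 2f₁ + 2f₂ + 2f₃ + 2f₄ + 2f₅ + 2f₆ + 2f₇ + f₈] = 0.125·(-40.9375) = -5.1171875.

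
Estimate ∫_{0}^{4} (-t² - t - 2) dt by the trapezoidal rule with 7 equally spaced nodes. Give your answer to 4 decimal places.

h = (4 − 0)/6 = 0.666667.
Nodes t₀,…,t₆ = 0, 0.666667, 1.333333, 2, 2.666667, 3.333333, 4.
f(t) = -t² - t - 2: f₀=-2, f₁=-3.111111, f₂=-5.111111, f₃=-8, f₄=-11.777778, f₅=-16.444444, f₆=-22.
(h/2)·[f₀ + 2f₁ + 2f₂ + 2f₃ + 2f₄ + 2f₅ + f₆] = 0.333333·(-112.888889) = -37.6296.

-37.6296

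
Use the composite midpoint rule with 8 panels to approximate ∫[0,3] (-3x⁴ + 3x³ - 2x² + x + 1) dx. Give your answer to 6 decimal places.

h = (3 − 0)/8 = 0.375.
Midpoints m₁,…,m₈ = 0.1875, 0.5625, 0.9375, 1.3125, 1.6875, 2.0625, 2.4375, 2.8125.
f(m₁)=1.1332550048828125, f(m₂)=1.1632843017578125, f(m₃)=0.3341827392578125, f(m₄)=-3.2524871826171875, f(m₅)=-12.9189910888671875, f(m₆)=-33.4114227294921875, f(m₇)=-70.8997039794921875, f(m₈)=-132.9775848388671875.
h·[f(m₁) + f(m₂) + f(m₃) + f(m₄) + f(m₅) + f(m₆) + f(m₇) + f(m₈)] = 0.375·(-250.8294677734375) = -94.061050.

-94.061050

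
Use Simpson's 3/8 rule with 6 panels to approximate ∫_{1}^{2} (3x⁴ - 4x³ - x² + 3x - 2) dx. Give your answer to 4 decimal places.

h = (2 − 1)/6 = 0.166667.
Nodes x₀,…,x₆ = 1, 1.166667, 1.333333, 1.5, 1.666667, 1.833333, 2.
f(x) = 3x⁴ - 4x³ - x² + 3x - 2: f₀=-1, f₁=-0.655093, f₂=0.222222, f₃=1.9375, f₄=4.851852, f₅=9.381944, f₆=16.
(3h/8)·[f₀ + 3f₁ + 3f₂ + 2f₃ + 3f₄ + 3f₅ + f₆] = 0.0625·(60.277778) = 3.7674.

3.7674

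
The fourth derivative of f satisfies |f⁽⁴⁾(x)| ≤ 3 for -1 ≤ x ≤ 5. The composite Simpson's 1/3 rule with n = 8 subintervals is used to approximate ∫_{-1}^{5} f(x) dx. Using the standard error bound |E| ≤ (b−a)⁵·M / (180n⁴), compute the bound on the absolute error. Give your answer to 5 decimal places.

0.03164

|E| ≤ (6)⁵·3 / (180·8⁴) = 23328/737280 = 0.03164.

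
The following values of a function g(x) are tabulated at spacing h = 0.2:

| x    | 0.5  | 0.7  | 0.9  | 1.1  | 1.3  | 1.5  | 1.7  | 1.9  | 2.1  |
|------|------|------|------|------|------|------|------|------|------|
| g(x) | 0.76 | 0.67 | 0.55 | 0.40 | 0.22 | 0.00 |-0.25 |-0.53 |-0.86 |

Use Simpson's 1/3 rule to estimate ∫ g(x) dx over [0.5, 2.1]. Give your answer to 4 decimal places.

h = 0.2, n = 8.
(h/3)·[y₀ + 4y₁ + 2y₂ + 4y₃ + 2y₄ + 4y₅ + 2y₆ + 4y₇ + y₈] = 0.066667·(3.10) = 0.2067.

0.2067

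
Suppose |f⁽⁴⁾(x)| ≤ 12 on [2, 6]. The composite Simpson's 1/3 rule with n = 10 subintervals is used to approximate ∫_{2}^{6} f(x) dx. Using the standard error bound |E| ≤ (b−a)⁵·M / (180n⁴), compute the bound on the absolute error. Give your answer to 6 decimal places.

0.006827

|E| ≤ (4)⁵·12 / (180·10⁴) = 12288/1800000 = 0.006827.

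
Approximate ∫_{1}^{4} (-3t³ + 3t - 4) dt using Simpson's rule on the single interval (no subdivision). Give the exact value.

-180.75

S = (b−a)/6 · [f(1) + 4f(2.5) + f(4)] = 0.5·[(-4) + 4·(-43.375) + (-184)] = -180.75.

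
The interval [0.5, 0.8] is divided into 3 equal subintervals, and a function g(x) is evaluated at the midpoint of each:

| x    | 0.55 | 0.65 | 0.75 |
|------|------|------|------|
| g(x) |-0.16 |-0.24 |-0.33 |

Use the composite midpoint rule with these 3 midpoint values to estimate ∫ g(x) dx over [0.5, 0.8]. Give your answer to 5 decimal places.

h = 0.1, n = 3.
h·[y(m₁) + y(m₂) + y(m₃)] = 0.1·(-0.73) = -0.07300.

-0.07300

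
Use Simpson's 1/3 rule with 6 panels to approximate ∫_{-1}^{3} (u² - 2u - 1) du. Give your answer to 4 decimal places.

-2.6667

h = (3 − (-1))/6 = 0.666667.
Nodes u₀,…,u₆ = -1, -0.333333, 0.333333, 1, 1.666667, 2.333333, 3.
f(u) = u² - 2u - 1: f₀=2, f₁=-0.222222, f₂=-1.555556, f₃=-2, f₄=-1.555556, f₅=-0.222222, f₆=2.
(h/3)·[f₀ + 4f₁ + 2f₂ + 4f₃ + 2f₄ + 4f₅ + f₆] = 0.222222·(-12) = -2.6667.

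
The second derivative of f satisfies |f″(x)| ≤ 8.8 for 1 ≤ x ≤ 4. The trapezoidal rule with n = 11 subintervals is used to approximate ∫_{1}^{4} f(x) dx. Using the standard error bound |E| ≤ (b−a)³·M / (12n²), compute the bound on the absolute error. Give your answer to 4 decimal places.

|E| ≤ (3)³·8.8 / (12·11²) = 237.6/1452 = 0.1636.

0.1636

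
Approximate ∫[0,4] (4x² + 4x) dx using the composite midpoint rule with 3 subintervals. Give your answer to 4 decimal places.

114.9630

h = (4 − 0)/3 = 1.333333.
Midpoints m₁,…,m₃ = 0.666667, 2, 3.333333.
f(m₁)=4.444444, f(m₂)=24, f(m₃)=57.777778.
h·[f(m₁) + f(m₂) + f(m₃)] = 1.333333·(86.222222) = 114.9630.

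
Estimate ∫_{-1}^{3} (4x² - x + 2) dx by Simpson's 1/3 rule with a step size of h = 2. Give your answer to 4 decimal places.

h = (3 − (-1))/2 = 2.
Nodes x₀,…,x₂ = -1, 1, 3.
f(x) = 4x² - x + 2: f₀=7, f₁=5, f₂=35.
(h/3)·[f₀ + 4f₁ + f₂] = 0.666667·(62) = 41.3333.

41.3333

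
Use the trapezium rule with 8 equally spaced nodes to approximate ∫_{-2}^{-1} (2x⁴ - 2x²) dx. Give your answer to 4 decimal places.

7.8217

h = (-1 − (-2))/7 = 0.142857.
Nodes x₀,…,x₇ = -2, -1.857143, -1.714286, -1.571429, -1.428571, -1.285714, -1.142857, -1.
f(x) = 2x⁴ - 2x²: f₀=24, f₁=16.892961, f₂=11.395252, f₃=7.256976, f₄=4.248230, f₅=2.159100, f₆=0.799667, f₇=0.
(h/2)·[f₀ + 2f₁ + 2f₂ + 2f₃ + 2f₄ + 2f₅ + 2f₆ + f₇] = 0.071429·(109.504373) = 7.8217.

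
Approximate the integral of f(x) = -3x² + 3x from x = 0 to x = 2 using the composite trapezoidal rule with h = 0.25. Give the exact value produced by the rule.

-2.0625

h = (2 − 0)/8 = 0.25.
Nodes x₀,…,x₈ = 0, 0.25, 0.5, 0.75, 1, 1.25, 1.5, 1.75, 2.
f(x) = -3x² + 3x: f₀=0, f₁=0.5625, f₂=0.75, f₃=0.5625, f₄=0, f₅=-0.9375, f₆=-2.25, f₇=-3.9375, f₈=-6.
(h/2)·[f₀ + 2f₁ + 2f₂ + 2f₃ + 2f₄ + 2f₅ + 2f₆ + 2f₇ + f₈] = 0.125·(-16.5) = -2.0625.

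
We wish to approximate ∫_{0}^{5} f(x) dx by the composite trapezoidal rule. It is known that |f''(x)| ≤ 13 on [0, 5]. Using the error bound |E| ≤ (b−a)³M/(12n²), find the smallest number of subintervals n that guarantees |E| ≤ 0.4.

19

Need 1625/(12n²) ≤ 0.4.
n² ≥ 1625/(12·0.4) = 338.542 ⇒ n ≥ 18.3995, so the smallest n is 19.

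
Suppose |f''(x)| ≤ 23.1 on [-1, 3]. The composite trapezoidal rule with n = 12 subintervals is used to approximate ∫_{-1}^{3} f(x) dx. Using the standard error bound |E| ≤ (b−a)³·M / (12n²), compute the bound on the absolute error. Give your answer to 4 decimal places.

0.8556

|E| ≤ (4)³·23.1 / (12·12²) = 1478.4/1728 = 0.8556.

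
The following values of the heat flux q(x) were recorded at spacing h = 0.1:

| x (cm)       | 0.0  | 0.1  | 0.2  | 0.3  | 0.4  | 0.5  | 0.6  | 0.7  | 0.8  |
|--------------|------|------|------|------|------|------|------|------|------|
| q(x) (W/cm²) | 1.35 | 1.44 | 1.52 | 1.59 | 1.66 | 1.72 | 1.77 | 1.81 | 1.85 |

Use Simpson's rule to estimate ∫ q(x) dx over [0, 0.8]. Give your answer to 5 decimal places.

h = 0.1, n = 8.
(h/3)·[y₀ + 4y₁ + 2y₂ + 4y₃ + 2y₄ + 4y₅ + 2y₆ + 4y₇ + y₈] = 0.033333·(39.34) = 1.31133.

1.31133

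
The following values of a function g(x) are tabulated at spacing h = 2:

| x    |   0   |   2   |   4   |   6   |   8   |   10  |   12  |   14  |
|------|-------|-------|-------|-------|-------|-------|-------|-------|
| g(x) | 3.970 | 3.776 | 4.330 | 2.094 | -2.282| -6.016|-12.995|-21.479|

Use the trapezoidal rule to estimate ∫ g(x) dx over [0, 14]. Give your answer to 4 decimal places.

-39.6950

h = 2, n = 7.
(h/2)·[y₀ + 2y₁ + 2y₂ + 2y₃ + 2y₄ + 2y₅ + 2y₆ + y₇] = 1·(-39.695) = -39.6950.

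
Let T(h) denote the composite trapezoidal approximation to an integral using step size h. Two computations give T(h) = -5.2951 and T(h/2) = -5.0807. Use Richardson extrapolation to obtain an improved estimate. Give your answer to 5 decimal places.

-5.00923

R = (4·T(h/2) − T(h)) / 3 = (4·(-5.0807) − (-5.2951))/3 = (-15.0277)/3 = -5.00923.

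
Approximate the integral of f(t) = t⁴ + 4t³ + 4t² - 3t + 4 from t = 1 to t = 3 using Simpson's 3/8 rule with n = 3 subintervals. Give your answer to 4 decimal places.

159.1852

h = (3 − 1)/3 = 0.666667.
Nodes t₀,…,t₃ = 1, 1.666667, 2.333333, 3.
f(t) = t⁴ + 4t³ + 4t² - 3t + 4: f₀=10, f₁=36.345679, f₂=99.234568, f₃=220.
(3h/8)·[f₀ + 3f₁ + 3f₂ + f₃] = 0.25·(636.740741) = 159.1852.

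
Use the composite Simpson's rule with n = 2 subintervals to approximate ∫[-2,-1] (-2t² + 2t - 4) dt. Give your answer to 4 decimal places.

h = (-1 − (-2))/2 = 0.5.
Nodes t₀,…,t₂ = -2, -1.5, -1.
f(t) = -2t² + 2t - 4: f₀=-16, f₁=-11.5, f₂=-8.
(h/3)·[f₀ + 4f₁ + f₂] = 0.166667·(-70) = -11.6667.

-11.6667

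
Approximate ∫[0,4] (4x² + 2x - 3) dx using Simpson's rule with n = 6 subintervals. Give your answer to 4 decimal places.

h = (4 − 0)/6 = 0.666667.
Nodes x₀,…,x₆ = 0, 0.666667, 1.333333, 2, 2.666667, 3.333333, 4.
f(x) = 4x² + 2x - 3: f₀=-3, f₁=0.111111, f₂=6.777778, f₃=17, f₄=30.777778, f₅=48.111111, f₆=69.
(h/3)·[f₀ + 4f₁ + 2f₂ + 4f₃ + 2f₄ + 4f₅ + f₆] = 0.222222·(402) = 89.3333.

89.3333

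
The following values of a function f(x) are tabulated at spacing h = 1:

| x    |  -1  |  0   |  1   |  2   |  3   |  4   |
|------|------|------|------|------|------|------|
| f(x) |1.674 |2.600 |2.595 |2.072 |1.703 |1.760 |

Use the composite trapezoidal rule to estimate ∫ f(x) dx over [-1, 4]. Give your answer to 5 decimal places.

h = 1, n = 5.
(h/2)·[y₀ + 2y₁ + 2y₂ + 2y₃ + 2y₄ + y₅] = 0.5·(21.374) = 10.68700.

10.68700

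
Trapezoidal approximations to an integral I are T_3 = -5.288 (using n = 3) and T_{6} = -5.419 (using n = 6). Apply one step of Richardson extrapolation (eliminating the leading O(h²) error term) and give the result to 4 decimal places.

R = (4·T_{6} − T_3) / 3 = (4·(-5.419) − (-5.288))/3 = (-16.388)/3 = -5.4627.

-5.4627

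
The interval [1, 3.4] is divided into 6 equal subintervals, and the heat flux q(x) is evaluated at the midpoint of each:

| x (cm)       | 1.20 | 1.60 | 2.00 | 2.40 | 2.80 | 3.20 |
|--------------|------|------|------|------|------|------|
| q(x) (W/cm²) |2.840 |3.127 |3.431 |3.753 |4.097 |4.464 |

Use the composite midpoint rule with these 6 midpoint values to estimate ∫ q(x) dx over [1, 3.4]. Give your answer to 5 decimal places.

8.68480

h = 0.4, n = 6.
h·[y(m₁) + y(m₂) + y(m₃) + y(m₄) + y(m₅) + y(m₆)] = 0.4·(21.712) = 8.68480.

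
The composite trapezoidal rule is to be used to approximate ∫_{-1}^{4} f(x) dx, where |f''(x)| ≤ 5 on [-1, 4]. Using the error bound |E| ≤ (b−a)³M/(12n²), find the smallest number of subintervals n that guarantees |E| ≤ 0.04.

Need 625/(12n²) ≤ 0.04.
n² ≥ 625/(12·0.04) = 1302.08 ⇒ n ≥ 36.0844, so the smallest n is 37.

37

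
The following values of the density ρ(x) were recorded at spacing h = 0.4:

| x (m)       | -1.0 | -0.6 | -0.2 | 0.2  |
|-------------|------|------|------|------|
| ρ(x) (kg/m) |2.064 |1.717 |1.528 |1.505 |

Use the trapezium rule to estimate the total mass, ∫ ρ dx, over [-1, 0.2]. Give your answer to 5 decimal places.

2.01180

h = 0.4, n = 3.
(h/2)·[y₀ + 2y₁ + 2y₂ + y₃] = 0.2·(10.059) = 2.01180.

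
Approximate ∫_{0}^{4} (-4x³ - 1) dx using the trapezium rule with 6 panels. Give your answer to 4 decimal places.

h = (4 − 0)/6 = 0.666667.
Nodes x₀,…,x₆ = 0, 0.666667, 1.333333, 2, 2.666667, 3.333333, 4.
f(x) = -4x³ - 1: f₀=-1, f₁=-2.185185, f₂=-10.481481, f₃=-33, f₄=-76.851852, f₅=-149.148148, f₆=-257.
(h/2)·[f₀ + 2f₁ + 2f₂ + 2f₃ + 2f₄ + 2f₅ + f₆] = 0.333333·(-801.333333) = -267.1111.

-267.1111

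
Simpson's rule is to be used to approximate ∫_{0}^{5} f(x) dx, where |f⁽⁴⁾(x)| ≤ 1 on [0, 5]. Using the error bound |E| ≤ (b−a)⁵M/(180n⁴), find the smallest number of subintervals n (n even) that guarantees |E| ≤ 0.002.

10

Need 3125/(180n⁴) ≤ 0.002.
n⁴ ≥ 3125/(180·0.002) = 8680.56 ⇒ n ≥ 9.6524, so the smallest even n is 10. (n must be even for Simpson's rule.)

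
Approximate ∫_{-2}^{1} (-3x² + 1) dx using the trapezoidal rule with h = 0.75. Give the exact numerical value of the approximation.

-6.84375

h = (1 − (-2))/4 = 0.75.
Nodes x₀,…,x₄ = -2, -1.25, -0.5, 0.25, 1.
f(x) = -3x² + 1: f₀=-11, f₁=-3.6875, f₂=0.25, f₃=0.8125, f₄=-2.
(h/2)·[f₀ + 2f₁ + 2f₂ + 2f₃ + f₄] = 0.375·(-18.25) = -6.84375.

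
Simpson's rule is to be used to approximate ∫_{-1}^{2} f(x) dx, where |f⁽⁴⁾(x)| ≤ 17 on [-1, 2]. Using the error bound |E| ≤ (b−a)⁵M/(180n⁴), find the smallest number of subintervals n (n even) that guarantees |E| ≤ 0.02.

Need 4131/(180n⁴) ≤ 0.02.
n⁴ ≥ 4131/(180·0.02) = 1147.5 ⇒ n ≥ 5.8202, so the smallest even n is 6. (n must be even for Simpson's rule.)

6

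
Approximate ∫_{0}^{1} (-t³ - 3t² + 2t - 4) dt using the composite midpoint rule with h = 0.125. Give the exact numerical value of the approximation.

h = (1 − 0)/8 = 0.125.
Midpoints m₁,…,m₈ = 0.0625, 0.1875, 0.3125, 0.4375, 0.5625, 0.6875, 0.8125, 0.9375.
f(m₁)=-3.886962890625, f(m₂)=-3.737060546875, f(m₃)=-3.698486328125, f(m₄)=-3.782958984375, f(m₅)=-4.002197265625, f(m₆)=-4.367919921875, f(m₇)=-4.891845703125, f(m₈)=-5.585693359375.
h·[f(m₁) + f(m₂) + f(m₃) + f(m₄) + f(m₅) + f(m₆) + f(m₇) + f(m₈)] = 0.125·(-33.953125) = -4.244140625.

-4.244140625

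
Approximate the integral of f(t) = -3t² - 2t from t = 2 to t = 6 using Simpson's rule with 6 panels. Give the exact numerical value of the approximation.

h = (6 − 2)/6 = 0.666667.
Nodes t₀,…,t₆ = 2, 2.666667, 3.333333, 4, 4.666667, 5.333333, 6.
f(t) = -3t² - 2t: f₀=-16, f₁=-26.666667, f₂=-40, f₃=-56, f₄=-74.666667, f₅=-96, f₆=-120.
(h/3)·[f₀ + 4f₁ + 2f₂ + 4f₃ + 2f₄ + 4f₅ + f₆] = 0.222222·(-1080) = -240.

-240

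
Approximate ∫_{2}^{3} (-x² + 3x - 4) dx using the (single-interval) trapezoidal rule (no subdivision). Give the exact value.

-3

T = (b−a)/2 · [f(2) + f(3)] = 0.5·[(-2) + (-4)] = -3.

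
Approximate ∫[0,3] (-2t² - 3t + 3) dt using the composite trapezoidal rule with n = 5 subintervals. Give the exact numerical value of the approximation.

h = (3 − 0)/5 = 0.6.
Nodes t₀,…,t₅ = 0, 0.6, 1.2, 1.8, 2.4, 3.
f(t) = -2t² - 3t + 3: f₀=3, f₁=0.48, f₂=-3.48, f₃=-8.88, f₄=-15.72, f₅=-24.
(h/2)·[f₀ + 2f₁ + 2f₂ + 2f₃ + 2f₄ + f₅] = 0.3·(-76.2) = -22.86.

-22.86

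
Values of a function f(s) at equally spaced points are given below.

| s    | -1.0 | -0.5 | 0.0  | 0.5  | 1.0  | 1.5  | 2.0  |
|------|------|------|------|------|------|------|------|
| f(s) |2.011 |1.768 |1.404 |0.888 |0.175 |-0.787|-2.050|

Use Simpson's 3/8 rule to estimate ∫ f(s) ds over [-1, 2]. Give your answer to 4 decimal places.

h = 0.5, n = 6.
(3h/8)·[y₀ + 3y₁ + 3y₂ + 2y₃ + 3y₄ + 3y₅ + y₆] = 0.1875·(9.417) = 1.7657.

1.7657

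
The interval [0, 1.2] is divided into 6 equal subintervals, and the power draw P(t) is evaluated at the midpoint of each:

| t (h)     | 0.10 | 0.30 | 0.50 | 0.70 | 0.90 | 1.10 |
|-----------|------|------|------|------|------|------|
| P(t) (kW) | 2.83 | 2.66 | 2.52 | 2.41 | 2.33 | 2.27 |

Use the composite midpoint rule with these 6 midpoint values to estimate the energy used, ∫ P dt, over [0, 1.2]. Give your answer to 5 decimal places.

3.00400

h = 0.2, n = 6.
h·[y(m₁) + y(m₂) + y(m₃) + y(m₄) + y(m₅) + y(m₆)] = 0.2·(15.02) = 3.00400.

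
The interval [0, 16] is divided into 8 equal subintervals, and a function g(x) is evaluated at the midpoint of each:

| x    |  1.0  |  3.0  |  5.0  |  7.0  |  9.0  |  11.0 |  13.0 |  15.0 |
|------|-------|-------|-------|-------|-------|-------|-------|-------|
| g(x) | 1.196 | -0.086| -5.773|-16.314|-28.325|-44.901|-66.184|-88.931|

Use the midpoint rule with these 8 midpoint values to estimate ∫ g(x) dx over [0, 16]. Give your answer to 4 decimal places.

h = 2, n = 8.
h·[y(m₁) + y(m₂) + y(m₃) + y(m₄) + y(m₅) + y(m₆) + y(m₇) + y(m₈)] = 2·(-249.318) = -498.6360.

-498.6360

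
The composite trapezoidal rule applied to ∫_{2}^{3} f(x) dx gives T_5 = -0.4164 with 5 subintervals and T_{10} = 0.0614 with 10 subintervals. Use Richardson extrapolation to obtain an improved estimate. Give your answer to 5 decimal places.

0.22067

R = (4·T_{10} − T_5) / 3 = (4·0.0614 − (-0.4164))/3 = (0.6620)/3 = 0.22067.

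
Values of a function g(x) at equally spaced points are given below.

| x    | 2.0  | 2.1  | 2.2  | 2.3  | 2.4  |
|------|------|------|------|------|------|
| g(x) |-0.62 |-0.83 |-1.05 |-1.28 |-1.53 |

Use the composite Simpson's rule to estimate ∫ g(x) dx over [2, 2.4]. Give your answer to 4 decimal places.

-0.4230

h = 0.1, n = 4.
(h/3)·[y₀ + 4y₁ + 2y₂ + 4y₃ + y₄] = 0.033333·(-12.69) = -0.4230.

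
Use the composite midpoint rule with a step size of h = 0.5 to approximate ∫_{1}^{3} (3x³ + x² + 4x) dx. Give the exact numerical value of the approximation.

h = (3 − 1)/4 = 0.5.
Midpoints m₁,…,m₄ = 1.25, 1.75, 2.25, 2.75.
f(m₁)=12.421875, f(m₂)=26.140625, f(m₃)=48.234375, f(m₄)=80.953125.
h·[f(m₁) + f(m₂) + f(m₃) + f(m₄)] = 0.5·(167.75) = 83.875.

83.875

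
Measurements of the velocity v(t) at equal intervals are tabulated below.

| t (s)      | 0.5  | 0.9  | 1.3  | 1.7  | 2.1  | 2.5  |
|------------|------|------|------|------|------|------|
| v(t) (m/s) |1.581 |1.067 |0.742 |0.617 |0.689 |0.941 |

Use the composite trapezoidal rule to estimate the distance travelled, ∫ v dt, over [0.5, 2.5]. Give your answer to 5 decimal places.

h = 0.4, n = 5.
(h/2)·[y₀ + 2y₁ + 2y₂ + 2y₃ + 2y₄ + y₅] = 0.2·(8.752) = 1.75040.

1.75040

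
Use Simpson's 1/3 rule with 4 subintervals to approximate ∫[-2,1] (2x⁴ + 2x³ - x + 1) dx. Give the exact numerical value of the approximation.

h = (1 − (-2))/4 = 0.75.
Nodes x₀,…,x₄ = -2, -1.25, -0.5, 0.25, 1.
f(x) = 2x⁴ + 2x³ - x + 1: f₀=19, f₁=3.2265625, f₂=1.375, f₃=0.7890625, f₄=4.
(h/3)·[f₀ + 4f₁ + 2f₂ + 4f₃ + f₄] = 0.25·(41.8125) = 10.453125.

10.453125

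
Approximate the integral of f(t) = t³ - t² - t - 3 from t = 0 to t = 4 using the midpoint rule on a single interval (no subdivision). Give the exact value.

M = (b−a)·f(2) = 4·(-1) = -4.

-4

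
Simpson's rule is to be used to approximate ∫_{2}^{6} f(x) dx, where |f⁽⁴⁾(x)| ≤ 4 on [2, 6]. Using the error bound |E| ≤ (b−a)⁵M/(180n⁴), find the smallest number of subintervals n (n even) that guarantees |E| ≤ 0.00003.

Need 4096/(180n⁴) ≤ 0.00003.
n⁴ ≥ 4096/(180·0.00003) = 758519 ⇒ n ≥ 29.5115, so the smallest even n is 30. (n must be even for Simpson's rule.)

30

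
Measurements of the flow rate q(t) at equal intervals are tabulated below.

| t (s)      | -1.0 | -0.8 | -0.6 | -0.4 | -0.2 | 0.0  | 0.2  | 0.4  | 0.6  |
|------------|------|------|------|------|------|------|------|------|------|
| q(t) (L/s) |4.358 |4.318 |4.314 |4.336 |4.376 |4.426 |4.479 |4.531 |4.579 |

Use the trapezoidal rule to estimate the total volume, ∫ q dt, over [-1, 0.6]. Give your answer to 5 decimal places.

h = 0.2, n = 8.
(h/2)·[y₀ + 2y₁ + 2y₂ + 2y₃ + 2y₄ + 2y₅ + 2y₆ + 2y₇ + y₈] = 0.1·(70.497) = 7.04970.

7.04970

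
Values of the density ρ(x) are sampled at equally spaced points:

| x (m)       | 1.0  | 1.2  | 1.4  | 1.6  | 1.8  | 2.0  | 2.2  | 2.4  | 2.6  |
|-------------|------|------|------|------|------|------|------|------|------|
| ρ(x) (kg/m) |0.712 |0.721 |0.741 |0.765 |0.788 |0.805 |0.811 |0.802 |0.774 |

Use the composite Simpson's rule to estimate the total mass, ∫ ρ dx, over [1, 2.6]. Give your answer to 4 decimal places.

1.2359

h = 0.2, n = 8.
(h/3)·[y₀ + 4y₁ + 2y₂ + 4y₃ + 2y₄ + 4y₅ + 2y₆ + 4y₇ + y₈] = 0.066667·(18.538) = 1.2359.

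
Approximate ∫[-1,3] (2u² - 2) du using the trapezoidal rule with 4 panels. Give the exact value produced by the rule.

12

h = (3 − (-1))/4 = 1.
Nodes u₀,…,u₄ = -1, 0, 1, 2, 3.
f(u) = 2u² - 2: f₀=0, f₁=-2, f₂=0, f₃=6, f₄=16.
(h/2)·[f₀ + 2f₁ + 2f₂ + 2f₃ + f₄] = 0.5·(24) = 12.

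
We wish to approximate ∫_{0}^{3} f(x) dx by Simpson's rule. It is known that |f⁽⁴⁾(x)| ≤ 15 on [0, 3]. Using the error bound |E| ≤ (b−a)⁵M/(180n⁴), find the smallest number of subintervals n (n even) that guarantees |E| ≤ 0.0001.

22

Need 3645/(180n⁴) ≤ 0.0001.
n⁴ ≥ 3645/(180·0.0001) = 202500 ⇒ n ≥ 21.2132, so the smallest even n is 22. (n must be even for Simpson's rule.)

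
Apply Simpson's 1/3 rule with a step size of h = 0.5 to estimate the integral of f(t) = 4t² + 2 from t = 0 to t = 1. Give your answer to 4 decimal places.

h = (1 − 0)/2 = 0.5.
Nodes t₀,…,t₂ = 0, 0.5, 1.
f(t) = 4t² + 2: f₀=2, f₁=3, f₂=6.
(h/3)·[f₀ + 4f₁ + f₂] = 0.166667·(20) = 3.3333.

3.3333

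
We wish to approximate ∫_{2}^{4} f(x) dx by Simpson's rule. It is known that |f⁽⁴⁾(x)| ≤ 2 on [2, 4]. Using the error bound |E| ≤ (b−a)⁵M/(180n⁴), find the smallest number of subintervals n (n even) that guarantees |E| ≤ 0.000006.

16

Need 64/(180n⁴) ≤ 0.000006.
n⁴ ≥ 64/(180·0.000006) = 59259.3 ⇒ n ≥ 15.6023, so the smallest even n is 16. (n must be even for Simpson's rule.)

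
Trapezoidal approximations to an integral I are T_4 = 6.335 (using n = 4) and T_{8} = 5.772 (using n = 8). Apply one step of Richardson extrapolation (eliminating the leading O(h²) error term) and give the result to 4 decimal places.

5.5843

R = (4·T_{8} − T_4) / 3 = (4·5.772 − 6.335)/3 = (16.753)/3 = 5.5843.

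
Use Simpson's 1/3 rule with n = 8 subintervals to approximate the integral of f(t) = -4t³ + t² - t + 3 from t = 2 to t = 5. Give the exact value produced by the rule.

-571.5

h = (5 − 2)/8 = 0.375.
Nodes t₀,…,t₈ = 2, 2.375, 2.75, 3.125, 3.5, 3.875, 4.25, 4.625, 5.
f(t) = -4t³ + t² - t + 3: f₀=-27, f₁=-47.3203125, f₂=-75.375, f₃=-112.4296875, f₄=-159.75, f₅=-218.6015625, f₆=-290.25, f₇=-375.9609375, f₈=-477.
(h/3)·[f₀ + 4f₁ + 2f₂ + 4f₃ + 2f₄ + 4f₅ + 2f₆ + 4f₇ + f₈] = 0.125·(-4572) = -571.5.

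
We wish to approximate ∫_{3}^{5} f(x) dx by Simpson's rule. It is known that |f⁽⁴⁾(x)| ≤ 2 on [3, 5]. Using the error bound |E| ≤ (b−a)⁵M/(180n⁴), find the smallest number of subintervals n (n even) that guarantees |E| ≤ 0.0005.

Need 64/(180n⁴) ≤ 0.0005.
n⁴ ≥ 64/(180·0.0005) = 711.111 ⇒ n ≥ 5.1640, so the smallest even n is 6. (n must be even for Simpson's rule.)

6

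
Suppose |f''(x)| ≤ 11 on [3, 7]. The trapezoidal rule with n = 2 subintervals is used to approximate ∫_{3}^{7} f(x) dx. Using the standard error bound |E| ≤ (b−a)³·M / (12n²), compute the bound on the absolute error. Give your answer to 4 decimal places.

|E| ≤ (4)³·11 / (12·2²) = 704/48 = 14.6667.

14.6667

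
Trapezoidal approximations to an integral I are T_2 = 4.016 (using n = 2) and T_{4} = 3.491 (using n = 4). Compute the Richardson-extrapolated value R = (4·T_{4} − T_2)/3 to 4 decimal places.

3.3160

R = (4·T_{4} − T_2) / 3 = (4·3.491 − 4.016)/3 = (9.948)/3 = 3.3160.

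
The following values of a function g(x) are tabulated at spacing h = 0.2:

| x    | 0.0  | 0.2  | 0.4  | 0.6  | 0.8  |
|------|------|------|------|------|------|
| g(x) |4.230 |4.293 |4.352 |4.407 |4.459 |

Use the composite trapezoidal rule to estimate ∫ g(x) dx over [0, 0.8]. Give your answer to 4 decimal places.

3.4793

h = 0.2, n = 4.
(h/2)·[y₀ + 2y₁ + 2y₂ + 2y₃ + y₄] = 0.1·(34.793) = 3.4793.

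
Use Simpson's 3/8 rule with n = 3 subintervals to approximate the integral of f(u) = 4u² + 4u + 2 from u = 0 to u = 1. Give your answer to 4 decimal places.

5.3333

h = (1 − 0)/3 = 0.333333.
Nodes u₀,…,u₃ = 0, 0.333333, 0.666667, 1.
f(u) = 4u² + 4u + 2: f₀=2, f₁=3.777778, f₂=6.444444, f₃=10.
(3h/8)·[f₀ + 3f₁ + 3f₂ + f₃] = 0.125·(42.666667) = 5.3333.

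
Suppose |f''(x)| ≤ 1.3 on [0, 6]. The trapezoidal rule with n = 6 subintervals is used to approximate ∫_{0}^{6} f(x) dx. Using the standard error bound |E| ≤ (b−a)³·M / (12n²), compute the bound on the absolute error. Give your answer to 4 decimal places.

0.6500

|E| ≤ (6)³·1.3 / (12·6²) = 280.8/432 = 0.6500.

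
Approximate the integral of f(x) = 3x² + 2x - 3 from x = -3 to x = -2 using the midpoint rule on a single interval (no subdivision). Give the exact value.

M = (b−a)·f(-2.5) = 1·(10.75) = 10.75.

10.75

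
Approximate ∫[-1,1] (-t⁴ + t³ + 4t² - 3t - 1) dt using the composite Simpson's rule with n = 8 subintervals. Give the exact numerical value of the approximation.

0.265625

h = (1 − (-1))/8 = 0.25.
Nodes t₀,…,t₈ = -1, -0.75, -0.5, -0.25, 0, 0.25, 0.5, 0.75, 1.
f(t) = -t⁴ + t³ + 4t² - 3t - 1: f₀=4, f₁=2.76171875, f₂=1.3125, f₃=-0.01953125, f₄=-1, f₅=-1.48828125, f₆=-1.4375, f₇=-0.89453125, f₈=0.
(h/3)·[f₀ + 4f₁ + 2f₂ + 4f₃ + 2f₄ + 4f₅ + 2f₆ + 4f₇ + f₈] = 0.083333·(3.1875) = 0.265625.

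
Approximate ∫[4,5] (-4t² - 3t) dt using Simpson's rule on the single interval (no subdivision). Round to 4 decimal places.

S = (b−a)/6 · [f(4) + 4f(4.5) + f(5)] = 0.166667·[(-76) + 4·(-94.5) + (-115)] = -94.8333.

-94.8333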